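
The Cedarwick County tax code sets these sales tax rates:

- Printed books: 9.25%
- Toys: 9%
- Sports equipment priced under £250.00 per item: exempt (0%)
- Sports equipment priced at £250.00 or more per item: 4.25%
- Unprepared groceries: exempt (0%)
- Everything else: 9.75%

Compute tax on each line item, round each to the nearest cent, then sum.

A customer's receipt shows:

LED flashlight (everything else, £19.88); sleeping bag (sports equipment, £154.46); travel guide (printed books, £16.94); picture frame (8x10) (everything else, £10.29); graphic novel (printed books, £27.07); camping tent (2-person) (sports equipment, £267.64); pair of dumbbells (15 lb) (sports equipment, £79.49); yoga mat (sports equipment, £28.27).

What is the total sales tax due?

£18.38

LED flashlight £19.88: everything else → 9.75% → £1.94
Sleeping bag £154.46: sports equipment, under £250.00 → 0% → £0.00
Travel guide £16.94: printed books → 9.25% → £1.57
Picture frame (8x10) £10.29: everything else → 9.75% → £1.00
Graphic novel £27.07: printed books → 9.25% → £2.50
Camping tent (2-person) £267.64: sports equipment, £250.00 or more → 4.25% → £11.37
Pair of dumbbells (15 lb) £79.49: sports equipment, under £250.00 → 0% → £0.00
Yoga mat £28.27: sports equipment, under £250.00 → 0% → £0.00
Total tax = £1.94 + £1.57 + £1.00 + £2.50 + £11.37 = £18.38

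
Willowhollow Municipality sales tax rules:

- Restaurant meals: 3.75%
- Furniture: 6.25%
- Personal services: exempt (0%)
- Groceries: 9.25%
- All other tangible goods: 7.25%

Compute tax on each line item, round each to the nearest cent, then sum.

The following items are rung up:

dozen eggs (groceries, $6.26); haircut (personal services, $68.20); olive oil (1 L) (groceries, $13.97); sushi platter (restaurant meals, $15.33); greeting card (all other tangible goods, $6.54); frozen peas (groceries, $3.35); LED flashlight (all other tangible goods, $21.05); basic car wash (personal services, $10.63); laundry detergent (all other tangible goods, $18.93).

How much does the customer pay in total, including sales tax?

Dozen eggs $6.26: groceries → 9.25% → $0.58
Haircut $68.20: personal services → 0% → $0.00
Olive oil (1 L) $13.97: groceries → 9.25% → $1.29
Sushi platter $15.33: restaurant meals → 3.75% → $0.57
Greeting card $6.54: all other tangible goods → 7.25% → $0.47
Frozen peas $3.35: groceries → 9.25% → $0.31
LED flashlight $21.05: all other tangible goods → 7.25% → $1.53
Basic car wash $10.63: personal services → 0% → $0.00
Laundry detergent $18.93: all other tangible goods → 7.25% → $1.37
Subtotal = $164.26; tax = $6.12; total due = $170.38

$170.38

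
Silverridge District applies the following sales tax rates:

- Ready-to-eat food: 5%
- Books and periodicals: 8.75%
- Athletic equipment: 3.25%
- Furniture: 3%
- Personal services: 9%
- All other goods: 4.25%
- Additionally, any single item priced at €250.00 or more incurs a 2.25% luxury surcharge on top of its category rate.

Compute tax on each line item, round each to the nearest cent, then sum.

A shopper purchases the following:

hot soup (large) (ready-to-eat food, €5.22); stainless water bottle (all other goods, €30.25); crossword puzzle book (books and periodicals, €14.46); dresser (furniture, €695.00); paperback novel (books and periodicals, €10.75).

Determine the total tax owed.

€40.25

Hot soup (large) €5.22: ready-to-eat food → 5% → €0.26
Stainless water bottle €30.25: all other goods → 4.25% → €1.29
Crossword puzzle book €14.46: books and periodicals → 8.75% → €1.27
Dresser €695.00: furniture → 3% + 2.25% surcharge = 5.25% → €36.49
Paperback novel €10.75: books and periodicals → 8.75% → €0.94
Total tax = €0.26 + €1.29 + €1.27 + €36.49 + €0.94 = €40.25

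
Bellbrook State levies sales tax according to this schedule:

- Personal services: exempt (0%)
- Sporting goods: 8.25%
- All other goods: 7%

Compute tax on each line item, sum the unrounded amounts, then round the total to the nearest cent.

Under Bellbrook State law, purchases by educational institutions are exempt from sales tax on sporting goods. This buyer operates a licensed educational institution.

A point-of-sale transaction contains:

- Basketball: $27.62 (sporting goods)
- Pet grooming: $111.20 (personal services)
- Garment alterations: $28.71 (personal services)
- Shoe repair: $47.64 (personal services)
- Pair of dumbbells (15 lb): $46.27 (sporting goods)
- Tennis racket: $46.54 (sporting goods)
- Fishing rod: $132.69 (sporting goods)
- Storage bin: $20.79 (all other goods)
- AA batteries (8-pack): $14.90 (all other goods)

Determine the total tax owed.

Basketball $27.62: sporting goods, buyer-exempt → 0% → $0.00
Pet grooming $111.20: personal services → 0% → $0.00
Garment alterations $28.71: personal services → 0% → $0.00
Shoe repair $47.64: personal services → 0% → $0.00
Pair of dumbbells (15 lb) $46.27: sporting goods, buyer-exempt → 0% → $0.00
Tennis racket $46.54: sporting goods, buyer-exempt → 0% → $0.00
Fishing rod $132.69: sporting goods, buyer-exempt → 0% → $0.00
Storage bin $20.79: all other goods → 7% → $1.4553
AA batteries (8-pack) $14.90: all other goods → 7% → $1.043
Unrounded tax sum = $2.4983 → $2.50

$2.50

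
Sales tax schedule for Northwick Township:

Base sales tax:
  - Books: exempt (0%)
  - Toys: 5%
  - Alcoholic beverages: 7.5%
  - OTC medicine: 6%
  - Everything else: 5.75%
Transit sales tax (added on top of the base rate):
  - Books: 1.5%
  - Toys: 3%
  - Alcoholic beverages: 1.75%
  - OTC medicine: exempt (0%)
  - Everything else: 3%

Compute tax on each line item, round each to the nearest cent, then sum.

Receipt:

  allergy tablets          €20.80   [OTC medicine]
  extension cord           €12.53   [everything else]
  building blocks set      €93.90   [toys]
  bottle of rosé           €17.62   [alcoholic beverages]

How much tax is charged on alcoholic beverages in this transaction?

Bottle of rosé €17.62: alcoholic beverages → 7.5% + 1.75% transit = 9.25% → €1.63
Tax on alcoholic beverages = €1.63

€1.63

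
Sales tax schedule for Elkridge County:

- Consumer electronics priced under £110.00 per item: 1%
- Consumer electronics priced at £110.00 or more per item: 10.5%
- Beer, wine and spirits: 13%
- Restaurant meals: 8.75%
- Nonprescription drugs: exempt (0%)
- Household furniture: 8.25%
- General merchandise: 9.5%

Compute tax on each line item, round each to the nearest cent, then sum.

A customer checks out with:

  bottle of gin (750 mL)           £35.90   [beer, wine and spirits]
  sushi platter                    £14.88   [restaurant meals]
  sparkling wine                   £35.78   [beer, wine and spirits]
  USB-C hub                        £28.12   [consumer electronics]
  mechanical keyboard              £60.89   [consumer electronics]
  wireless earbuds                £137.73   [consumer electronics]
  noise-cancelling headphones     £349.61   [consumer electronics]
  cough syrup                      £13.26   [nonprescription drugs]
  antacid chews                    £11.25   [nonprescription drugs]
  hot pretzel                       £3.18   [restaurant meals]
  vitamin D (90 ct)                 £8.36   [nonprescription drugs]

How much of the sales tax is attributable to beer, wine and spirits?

£9.32

Bottle of gin (750 mL) £35.90: beer, wine and spirits → 13% → £4.67
Sparkling wine £35.78: beer, wine and spirits → 13% → £4.65
Tax on beer, wine and spirits = £4.67 + £4.65 = £9.32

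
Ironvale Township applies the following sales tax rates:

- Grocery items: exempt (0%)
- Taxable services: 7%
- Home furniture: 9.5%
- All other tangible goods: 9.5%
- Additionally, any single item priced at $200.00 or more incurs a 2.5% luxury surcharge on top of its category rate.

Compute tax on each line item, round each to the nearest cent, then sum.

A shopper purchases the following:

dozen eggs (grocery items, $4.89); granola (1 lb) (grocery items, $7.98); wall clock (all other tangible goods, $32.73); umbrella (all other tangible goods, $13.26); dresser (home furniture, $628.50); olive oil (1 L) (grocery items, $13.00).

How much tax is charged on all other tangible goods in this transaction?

Wall clock $32.73: all other tangible goods → 9.5% → $3.11
Umbrella $13.26: all other tangible goods → 9.5% → $1.26
Tax on all other tangible goods = $3.11 + $1.26 = $4.37

$4.37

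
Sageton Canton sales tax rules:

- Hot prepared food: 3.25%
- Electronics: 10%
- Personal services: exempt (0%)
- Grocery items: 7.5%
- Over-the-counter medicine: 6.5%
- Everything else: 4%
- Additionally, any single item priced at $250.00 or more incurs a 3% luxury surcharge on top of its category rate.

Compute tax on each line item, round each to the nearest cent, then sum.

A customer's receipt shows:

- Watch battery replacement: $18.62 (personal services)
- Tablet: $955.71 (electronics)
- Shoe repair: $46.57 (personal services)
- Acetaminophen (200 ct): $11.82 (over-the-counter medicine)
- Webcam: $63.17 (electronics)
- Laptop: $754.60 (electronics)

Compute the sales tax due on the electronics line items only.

$228.66

Tablet $955.71: electronics → 10% + 3% surcharge = 13% → $124.24
Webcam $63.17: electronics → 10% → $6.32
Laptop $754.60: electronics → 10% + 3% surcharge = 13% → $98.10
Tax on electronics = $124.24 + $6.32 + $98.10 = $228.66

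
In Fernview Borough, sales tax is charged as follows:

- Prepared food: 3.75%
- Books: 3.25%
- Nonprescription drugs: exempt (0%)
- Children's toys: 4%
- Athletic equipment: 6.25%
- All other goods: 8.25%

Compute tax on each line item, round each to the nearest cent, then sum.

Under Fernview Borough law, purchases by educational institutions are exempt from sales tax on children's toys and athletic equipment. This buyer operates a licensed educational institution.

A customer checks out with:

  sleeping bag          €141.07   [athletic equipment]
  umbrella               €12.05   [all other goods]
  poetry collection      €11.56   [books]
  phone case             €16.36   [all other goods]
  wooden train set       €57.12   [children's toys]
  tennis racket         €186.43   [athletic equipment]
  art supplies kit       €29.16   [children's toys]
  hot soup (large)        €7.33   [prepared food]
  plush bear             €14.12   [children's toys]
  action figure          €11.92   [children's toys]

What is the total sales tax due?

€2.99

Sleeping bag €141.07: athletic equipment, buyer-exempt → 0% → €0.00
Umbrella €12.05: all other goods → 8.25% → €0.99
Poetry collection €11.56: books → 3.25% → €0.38
Phone case €16.36: all other goods → 8.25% → €1.35
Wooden train set €57.12: children's toys, buyer-exempt → 0% → €0.00
Tennis racket €186.43: athletic equipment, buyer-exempt → 0% → €0.00
Art supplies kit €29.16: children's toys, buyer-exempt → 0% → €0.00
Hot soup (large) €7.33: prepared food → 3.75% → €0.27
Plush bear €14.12: children's toys, buyer-exempt → 0% → €0.00
Action figure €11.92: children's toys, buyer-exempt → 0% → €0.00
Total tax = €0.99 + €0.38 + €1.35 + €0.27 = €2.99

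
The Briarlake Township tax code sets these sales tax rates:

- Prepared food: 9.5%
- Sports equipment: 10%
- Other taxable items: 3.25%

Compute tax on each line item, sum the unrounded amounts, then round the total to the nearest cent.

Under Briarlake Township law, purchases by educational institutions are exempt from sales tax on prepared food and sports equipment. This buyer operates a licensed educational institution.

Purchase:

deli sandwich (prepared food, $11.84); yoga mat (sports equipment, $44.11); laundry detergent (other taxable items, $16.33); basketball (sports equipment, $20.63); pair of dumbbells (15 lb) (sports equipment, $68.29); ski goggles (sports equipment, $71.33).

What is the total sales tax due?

$0.53

Deli sandwich $11.84: prepared food, buyer-exempt → 0% → $0.00
Yoga mat $44.11: sports equipment, buyer-exempt → 0% → $0.00
Laundry detergent $16.33: other taxable items → 3.25% → $0.530725
Basketball $20.63: sports equipment, buyer-exempt → 0% → $0.00
Pair of dumbbells (15 lb) $68.29: sports equipment, buyer-exempt → 0% → $0.00
Ski goggles $71.33: sports equipment, buyer-exempt → 0% → $0.00
Unrounded tax sum = $0.530725 → $0.53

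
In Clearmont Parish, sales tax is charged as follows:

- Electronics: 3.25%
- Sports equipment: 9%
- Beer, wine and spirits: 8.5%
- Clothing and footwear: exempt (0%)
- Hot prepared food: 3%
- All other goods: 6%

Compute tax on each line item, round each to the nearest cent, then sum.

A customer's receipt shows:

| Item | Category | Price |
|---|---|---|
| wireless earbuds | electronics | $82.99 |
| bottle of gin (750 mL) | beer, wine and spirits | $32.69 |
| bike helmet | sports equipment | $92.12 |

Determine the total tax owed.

$13.77

Wireless earbuds $82.99: electronics → 3.25% → $2.70
Bottle of gin (750 mL) $32.69: beer, wine and spirits → 8.5% → $2.78
Bike helmet $92.12: sports equipment → 9% → $8.29
Total tax = $2.70 + $2.78 + $8.29 = $13.77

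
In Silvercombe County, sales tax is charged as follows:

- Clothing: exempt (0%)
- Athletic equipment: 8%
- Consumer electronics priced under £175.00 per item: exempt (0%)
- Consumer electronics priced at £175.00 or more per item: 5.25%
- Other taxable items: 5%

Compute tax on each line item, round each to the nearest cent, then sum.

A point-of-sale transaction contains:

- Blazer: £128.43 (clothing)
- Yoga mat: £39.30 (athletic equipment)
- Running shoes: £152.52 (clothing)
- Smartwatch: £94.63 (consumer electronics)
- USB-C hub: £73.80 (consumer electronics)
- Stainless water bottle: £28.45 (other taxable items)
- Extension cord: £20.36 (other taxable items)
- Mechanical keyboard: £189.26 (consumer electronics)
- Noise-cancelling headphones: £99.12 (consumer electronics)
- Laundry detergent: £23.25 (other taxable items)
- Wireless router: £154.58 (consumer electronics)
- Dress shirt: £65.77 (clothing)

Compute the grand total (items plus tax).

£1086.15

Blazer £128.43: clothing → 0% → £0.00
Yoga mat £39.30: athletic equipment → 8% → £3.14
Running shoes £152.52: clothing → 0% → £0.00
Smartwatch £94.63: consumer electronics, under £175.00 → 0% → £0.00
USB-C hub £73.80: consumer electronics, under £175.00 → 0% → £0.00
Stainless water bottle £28.45: other taxable items → 5% → £1.42
Extension cord £20.36: other taxable items → 5% → £1.02
Mechanical keyboard £189.26: consumer electronics, £175.00 or more → 5.25% → £9.94
Noise-cancelling headphones £99.12: consumer electronics, under £175.00 → 0% → £0.00
Laundry detergent £23.25: other taxable items → 5% → £1.16
Wireless router £154.58: consumer electronics, under £175.00 → 0% → £0.00
Dress shirt £65.77: clothing → 0% → £0.00
Subtotal = £1069.47; tax = £16.68; total due = £1086.15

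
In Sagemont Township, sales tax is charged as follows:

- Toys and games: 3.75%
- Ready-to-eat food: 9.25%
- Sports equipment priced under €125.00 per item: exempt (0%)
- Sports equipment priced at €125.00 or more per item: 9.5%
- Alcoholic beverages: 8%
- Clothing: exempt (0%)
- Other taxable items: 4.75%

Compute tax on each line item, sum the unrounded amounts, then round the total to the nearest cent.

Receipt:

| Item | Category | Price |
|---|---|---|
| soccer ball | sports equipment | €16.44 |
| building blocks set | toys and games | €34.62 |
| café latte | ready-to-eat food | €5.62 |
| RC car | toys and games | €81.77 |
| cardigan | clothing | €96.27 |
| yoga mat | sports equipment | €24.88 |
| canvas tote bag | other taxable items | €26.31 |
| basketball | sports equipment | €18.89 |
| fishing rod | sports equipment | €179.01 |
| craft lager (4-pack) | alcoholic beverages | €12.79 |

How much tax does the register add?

Soccer ball €16.44: sports equipment, under €125.00 → 0% → €0.00
Building blocks set €34.62: toys and games → 3.75% → €1.29825
Café latte €5.62: ready-to-eat food → 9.25% → €0.51985
RC car €81.77: toys and games → 3.75% → €3.066375
Cardigan €96.27: clothing → 0% → €0.00
Yoga mat €24.88: sports equipment, under €125.00 → 0% → €0.00
Canvas tote bag €26.31: other taxable items → 4.75% → €1.249725
Basketball €18.89: sports equipment, under €125.00 → 0% → €0.00
Fishing rod €179.01: sports equipment, €125.00 or more → 9.5% → €17.00595
Craft lager (4-pack) €12.79: alcoholic beverages → 8% → €1.0232
Unrounded tax sum = €24.16335 → €24.16

€24.16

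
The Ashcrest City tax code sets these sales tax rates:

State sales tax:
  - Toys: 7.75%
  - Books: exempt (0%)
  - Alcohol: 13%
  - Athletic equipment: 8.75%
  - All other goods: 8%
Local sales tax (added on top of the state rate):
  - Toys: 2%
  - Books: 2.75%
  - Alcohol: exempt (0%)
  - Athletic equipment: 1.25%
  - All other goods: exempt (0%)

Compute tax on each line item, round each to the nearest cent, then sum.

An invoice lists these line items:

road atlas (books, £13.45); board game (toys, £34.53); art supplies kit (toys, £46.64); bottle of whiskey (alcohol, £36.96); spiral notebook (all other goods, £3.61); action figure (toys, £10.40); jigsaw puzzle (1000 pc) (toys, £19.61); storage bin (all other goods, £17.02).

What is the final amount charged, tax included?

Road atlas £13.45: books → 0% + 2.75% local = 2.75% → £0.37
Board game £34.53: toys → 7.75% + 2% local = 9.75% → £3.37
Art supplies kit £46.64: toys → 7.75% + 2% local = 9.75% → £4.55
Bottle of whiskey £36.96: alcohol → 13% + 0% local = 13% → £4.80
Spiral notebook £3.61: all other goods → 8% + 0% local = 8% → £0.29
Action figure £10.40: toys → 7.75% + 2% local = 9.75% → £1.01
Jigsaw puzzle (1000 pc) £19.61: toys → 7.75% + 2% local = 9.75% → £1.91
Storage bin £17.02: all other goods → 8% + 0% local = 8% → £1.36
Subtotal = £182.22; tax = £17.66; total due = £199.88

£199.88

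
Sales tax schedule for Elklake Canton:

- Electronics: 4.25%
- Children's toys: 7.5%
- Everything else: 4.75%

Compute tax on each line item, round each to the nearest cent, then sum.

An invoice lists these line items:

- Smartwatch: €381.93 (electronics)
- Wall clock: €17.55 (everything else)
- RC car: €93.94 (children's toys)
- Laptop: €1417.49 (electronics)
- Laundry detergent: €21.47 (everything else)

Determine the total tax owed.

Smartwatch €381.93: electronics → 4.25% → €16.23
Wall clock €17.55: everything else → 4.75% → €0.83
RC car €93.94: children's toys → 7.5% → €7.05
Laptop €1417.49: electronics → 4.25% → €60.24
Laundry detergent €21.47: everything else → 4.75% → €1.02
Total tax = €16.23 + €0.83 + €7.05 + €60.24 + €1.02 = €85.37

€85.37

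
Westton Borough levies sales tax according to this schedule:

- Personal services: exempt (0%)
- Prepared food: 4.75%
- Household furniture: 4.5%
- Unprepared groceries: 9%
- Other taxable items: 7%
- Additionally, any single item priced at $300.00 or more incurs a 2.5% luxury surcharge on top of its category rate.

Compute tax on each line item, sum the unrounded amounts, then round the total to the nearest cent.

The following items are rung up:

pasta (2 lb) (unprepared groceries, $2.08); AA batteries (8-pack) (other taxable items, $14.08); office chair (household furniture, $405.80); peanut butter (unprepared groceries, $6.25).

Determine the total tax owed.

$30.14

Pasta (2 lb) $2.08: unprepared groceries → 9% → $0.1872
AA batteries (8-pack) $14.08: other taxable items → 7% → $0.9856
Office chair $405.80: household furniture → 4.5% + 2.5% surcharge = 7% → $28.406
Peanut butter $6.25: unprepared groceries → 9% → $0.5625
Unrounded tax sum = $30.1413 → $30.14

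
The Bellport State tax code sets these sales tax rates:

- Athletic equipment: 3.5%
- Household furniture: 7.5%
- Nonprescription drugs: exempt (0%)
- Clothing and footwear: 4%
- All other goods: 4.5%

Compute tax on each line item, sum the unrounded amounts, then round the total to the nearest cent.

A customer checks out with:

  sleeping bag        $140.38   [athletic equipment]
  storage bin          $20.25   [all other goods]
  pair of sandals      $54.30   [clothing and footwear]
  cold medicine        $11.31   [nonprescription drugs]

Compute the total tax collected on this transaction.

Sleeping bag $140.38: athletic equipment → 3.5% → $4.9133
Storage bin $20.25: all other goods → 4.5% → $0.91125
Pair of sandals $54.30: clothing and footwear → 4% → $2.172
Cold medicine $11.31: nonprescription drugs → 0% → $0.00
Unrounded tax sum = $7.99655 → $8.00

$8.00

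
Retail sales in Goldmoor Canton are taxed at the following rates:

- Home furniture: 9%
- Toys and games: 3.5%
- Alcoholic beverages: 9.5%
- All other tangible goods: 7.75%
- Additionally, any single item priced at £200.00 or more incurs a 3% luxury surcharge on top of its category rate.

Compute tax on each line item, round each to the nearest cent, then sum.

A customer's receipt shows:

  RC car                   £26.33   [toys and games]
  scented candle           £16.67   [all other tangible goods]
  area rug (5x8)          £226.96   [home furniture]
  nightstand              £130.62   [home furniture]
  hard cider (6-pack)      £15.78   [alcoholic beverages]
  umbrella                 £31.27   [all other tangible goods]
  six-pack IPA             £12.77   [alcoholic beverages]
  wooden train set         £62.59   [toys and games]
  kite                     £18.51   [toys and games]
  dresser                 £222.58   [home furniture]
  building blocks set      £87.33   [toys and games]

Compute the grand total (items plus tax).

RC car £26.33: toys and games → 3.5% → £0.92
Scented candle £16.67: all other tangible goods → 7.75% → £1.29
Area rug (5x8) £226.96: home furniture → 9% + 3% surcharge = 12% → £27.24
Nightstand £130.62: home furniture → 9% → £11.76
Hard cider (6-pack) £15.78: alcoholic beverages → 9.5% → £1.50
Umbrella £31.27: all other tangible goods → 7.75% → £2.42
Six-pack IPA £12.77: alcoholic beverages → 9.5% → £1.21
Wooden train set £62.59: toys and games → 3.5% → £2.19
Kite £18.51: toys and games → 3.5% → £0.65
Dresser £222.58: home furniture → 9% + 3% surcharge = 12% → £26.71
Building blocks set £87.33: toys and games → 3.5% → £3.06
Subtotal = £851.41; tax = £78.95; total due = £930.36

£930.36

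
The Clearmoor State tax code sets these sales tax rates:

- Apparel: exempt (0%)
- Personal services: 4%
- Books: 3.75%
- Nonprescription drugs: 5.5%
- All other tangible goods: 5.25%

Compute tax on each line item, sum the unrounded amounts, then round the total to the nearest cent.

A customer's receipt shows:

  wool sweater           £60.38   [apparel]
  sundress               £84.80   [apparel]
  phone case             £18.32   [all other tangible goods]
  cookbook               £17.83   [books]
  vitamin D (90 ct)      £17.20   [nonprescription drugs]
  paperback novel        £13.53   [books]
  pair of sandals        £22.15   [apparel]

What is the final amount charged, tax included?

£237.29

Wool sweater £60.38: apparel → 0% → £0.00
Sundress £84.80: apparel → 0% → £0.00
Phone case £18.32: all other tangible goods → 5.25% → £0.9618
Cookbook £17.83: books → 3.75% → £0.668625
Vitamin D (90 ct) £17.20: nonprescription drugs → 5.5% → £0.946
Paperback novel £13.53: books → 3.75% → £0.507375
Pair of sandals £22.15: apparel → 0% → £0.00
Subtotal = £234.21; unrounded tax = £3.0838 → £3.08; total due = £237.29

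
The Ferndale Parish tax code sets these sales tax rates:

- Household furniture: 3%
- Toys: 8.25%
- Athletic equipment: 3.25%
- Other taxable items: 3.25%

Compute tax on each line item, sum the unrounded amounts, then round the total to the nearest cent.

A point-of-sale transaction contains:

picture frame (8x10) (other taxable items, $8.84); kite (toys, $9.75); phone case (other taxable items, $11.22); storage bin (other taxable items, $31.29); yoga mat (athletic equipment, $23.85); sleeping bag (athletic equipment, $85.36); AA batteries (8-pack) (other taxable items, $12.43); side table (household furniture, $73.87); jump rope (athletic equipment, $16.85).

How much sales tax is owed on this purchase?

$9.19

Picture frame (8x10) $8.84: other taxable items → 3.25% → $0.2873
Kite $9.75: toys → 8.25% → $0.804375
Phone case $11.22: other taxable items → 3.25% → $0.36465
Storage bin $31.29: other taxable items → 3.25% → $1.016925
Yoga mat $23.85: athletic equipment → 3.25% → $0.775125
Sleeping bag $85.36: athletic equipment → 3.25% → $2.7742
AA batteries (8-pack) $12.43: other taxable items → 3.25% → $0.403975
Side table $73.87: household furniture → 3% → $2.2161
Jump rope $16.85: athletic equipment → 3.25% → $0.547625
Unrounded tax sum = $9.190275 → $9.19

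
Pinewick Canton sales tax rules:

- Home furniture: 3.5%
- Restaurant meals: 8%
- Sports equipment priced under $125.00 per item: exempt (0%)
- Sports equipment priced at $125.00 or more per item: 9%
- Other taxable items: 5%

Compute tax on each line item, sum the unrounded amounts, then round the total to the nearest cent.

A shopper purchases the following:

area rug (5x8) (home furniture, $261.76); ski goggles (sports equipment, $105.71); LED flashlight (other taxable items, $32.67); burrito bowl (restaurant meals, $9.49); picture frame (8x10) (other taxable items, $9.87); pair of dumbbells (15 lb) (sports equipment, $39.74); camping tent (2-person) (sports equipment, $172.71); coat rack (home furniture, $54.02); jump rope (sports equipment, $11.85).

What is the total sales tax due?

Area rug (5x8) $261.76: home furniture → 3.5% → $9.1616
Ski goggles $105.71: sports equipment, under $125.00 → 0% → $0.00
LED flashlight $32.67: other taxable items → 5% → $1.6335
Burrito bowl $9.49: restaurant meals → 8% → $0.7592
Picture frame (8x10) $9.87: other taxable items → 5% → $0.4935
Pair of dumbbells (15 lb) $39.74: sports equipment, under $125.00 → 0% → $0.00
Camping tent (2-person) $172.71: sports equipment, $125.00 or more → 9% → $15.5439
Coat rack $54.02: home furniture → 3.5% → $1.8907
Jump rope $11.85: sports equipment, under $125.00 → 0% → $0.00
Unrounded tax sum = $29.4824 → $29.48

$29.48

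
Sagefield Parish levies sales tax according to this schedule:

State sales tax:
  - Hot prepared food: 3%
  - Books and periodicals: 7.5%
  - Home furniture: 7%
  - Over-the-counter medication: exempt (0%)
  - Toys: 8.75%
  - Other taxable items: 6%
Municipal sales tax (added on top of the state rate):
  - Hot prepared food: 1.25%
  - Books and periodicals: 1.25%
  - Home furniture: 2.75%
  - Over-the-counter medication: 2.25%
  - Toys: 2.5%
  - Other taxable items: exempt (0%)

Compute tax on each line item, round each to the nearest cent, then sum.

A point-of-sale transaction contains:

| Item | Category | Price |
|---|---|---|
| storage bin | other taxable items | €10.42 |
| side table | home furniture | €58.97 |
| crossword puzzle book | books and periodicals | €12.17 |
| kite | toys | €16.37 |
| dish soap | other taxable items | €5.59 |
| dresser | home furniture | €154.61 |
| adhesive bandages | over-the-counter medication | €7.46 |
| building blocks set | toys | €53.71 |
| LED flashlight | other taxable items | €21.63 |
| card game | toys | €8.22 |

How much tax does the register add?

€33.12

Storage bin €10.42: other taxable items → 6% + 0% municipal = 6% → €0.63
Side table €58.97: home furniture → 7% + 2.75% municipal = 9.75% → €5.75
Crossword puzzle book €12.17: books and periodicals → 7.5% + 1.25% municipal = 8.75% → €1.06
Kite €16.37: toys → 8.75% + 2.5% municipal = 11.25% → €1.84
Dish soap €5.59: other taxable items → 6% + 0% municipal = 6% → €0.34
Dresser €154.61: home furniture → 7% + 2.75% municipal = 9.75% → €15.07
Adhesive bandages €7.46: over-the-counter medication → 0% + 2.25% municipal = 2.25% → €0.17
Building blocks set €53.71: toys → 8.75% + 2.5% municipal = 11.25% → €6.04
LED flashlight €21.63: other taxable items → 6% + 0% municipal = 6% → €1.30
Card game €8.22: toys → 8.75% + 2.5% municipal = 11.25% → €0.92
Total tax = €0.63 + €5.75 + €1.06 + €1.84 + €0.34 + €15.07 + €0.17 + €6.04 + €1.30 + €0.92 = €33.12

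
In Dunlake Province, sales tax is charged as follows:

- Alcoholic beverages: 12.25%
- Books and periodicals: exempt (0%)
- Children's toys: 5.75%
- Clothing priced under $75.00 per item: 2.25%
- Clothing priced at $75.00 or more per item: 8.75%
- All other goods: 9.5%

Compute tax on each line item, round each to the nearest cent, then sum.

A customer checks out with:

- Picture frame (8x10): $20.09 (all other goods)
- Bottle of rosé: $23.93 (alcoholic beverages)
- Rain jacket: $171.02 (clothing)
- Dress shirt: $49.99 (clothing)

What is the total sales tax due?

Picture frame (8x10) $20.09: all other goods → 9.5% → $1.91
Bottle of rosé $23.93: alcoholic beverages → 12.25% → $2.93
Rain jacket $171.02: clothing, $75.00 or more → 8.75% → $14.96
Dress shirt $49.99: clothing, under $75.00 → 2.25% → $1.12
Total tax = $1.91 + $2.93 + $14.96 + $1.12 = $20.92

$20.92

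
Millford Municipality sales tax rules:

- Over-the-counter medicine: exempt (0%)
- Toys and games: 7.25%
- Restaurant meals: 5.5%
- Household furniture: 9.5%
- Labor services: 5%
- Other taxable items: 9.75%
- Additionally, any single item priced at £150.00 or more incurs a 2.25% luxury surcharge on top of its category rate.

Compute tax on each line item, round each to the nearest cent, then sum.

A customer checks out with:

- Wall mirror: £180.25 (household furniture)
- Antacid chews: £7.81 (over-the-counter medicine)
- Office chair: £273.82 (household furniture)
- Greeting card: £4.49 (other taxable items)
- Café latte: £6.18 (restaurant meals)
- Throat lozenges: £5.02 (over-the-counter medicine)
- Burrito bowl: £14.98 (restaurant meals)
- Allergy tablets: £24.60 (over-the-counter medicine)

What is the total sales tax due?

Wall mirror £180.25: household furniture → 9.5% + 2.25% surcharge = 11.75% → £21.18
Antacid chews £7.81: over-the-counter medicine → 0% → £0.00
Office chair £273.82: household furniture → 9.5% + 2.25% surcharge = 11.75% → £32.17
Greeting card £4.49: other taxable items → 9.75% → £0.44
Café latte £6.18: restaurant meals → 5.5% → £0.34
Throat lozenges £5.02: over-the-counter medicine → 0% → £0.00
Burrito bowl £14.98: restaurant meals → 5.5% → £0.82
Allergy tablets £24.60: over-the-counter medicine → 0% → £0.00
Total tax = £21.18 + £32.17 + £0.44 + £0.34 + £0.82 = £54.95

£54.95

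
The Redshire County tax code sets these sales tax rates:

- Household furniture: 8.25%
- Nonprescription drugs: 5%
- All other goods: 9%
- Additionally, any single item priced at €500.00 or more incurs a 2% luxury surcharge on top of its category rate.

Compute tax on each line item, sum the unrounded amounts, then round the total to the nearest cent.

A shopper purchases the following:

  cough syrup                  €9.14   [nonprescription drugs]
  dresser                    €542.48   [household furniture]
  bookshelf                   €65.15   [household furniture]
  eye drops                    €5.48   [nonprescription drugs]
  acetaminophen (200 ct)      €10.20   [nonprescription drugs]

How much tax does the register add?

€62.22

Cough syrup €9.14: nonprescription drugs → 5% → €0.457
Dresser €542.48: household furniture → 8.25% + 2% surcharge = 10.25% → €55.6042
Bookshelf €65.15: household furniture → 8.25% → €5.374875
Eye drops €5.48: nonprescription drugs → 5% → €0.274
Acetaminophen (200 ct) €10.20: nonprescription drugs → 5% → €0.51
Unrounded tax sum = €62.220075 → €62.22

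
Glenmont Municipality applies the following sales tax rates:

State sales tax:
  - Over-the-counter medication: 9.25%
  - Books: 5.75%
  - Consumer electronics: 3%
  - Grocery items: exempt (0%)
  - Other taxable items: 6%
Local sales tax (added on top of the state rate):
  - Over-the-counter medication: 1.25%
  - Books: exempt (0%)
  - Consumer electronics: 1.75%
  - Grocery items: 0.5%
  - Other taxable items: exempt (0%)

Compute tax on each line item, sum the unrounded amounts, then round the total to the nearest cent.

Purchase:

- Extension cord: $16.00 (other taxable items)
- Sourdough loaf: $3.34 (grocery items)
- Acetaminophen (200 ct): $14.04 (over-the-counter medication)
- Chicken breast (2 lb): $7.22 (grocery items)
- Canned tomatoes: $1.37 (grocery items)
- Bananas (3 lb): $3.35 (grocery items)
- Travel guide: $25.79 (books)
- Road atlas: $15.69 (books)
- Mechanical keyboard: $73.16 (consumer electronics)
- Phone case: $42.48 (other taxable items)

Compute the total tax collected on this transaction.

$10.92

Extension cord $16.00: other taxable items → 6% + 0% local = 6% → $0.96
Sourdough loaf $3.34: grocery items → 0% + 0.5% local = 0.5% → $0.0167
Acetaminophen (200 ct) $14.04: over-the-counter medication → 9.25% + 1.25% local = 10.5% → $1.4742
Chicken breast (2 lb) $7.22: grocery items → 0% + 0.5% local = 0.5% → $0.0361
Canned tomatoes $1.37: grocery items → 0% + 0.5% local = 0.5% → $0.00685
Bananas (3 lb) $3.35: grocery items → 0% + 0.5% local = 0.5% → $0.01675
Travel guide $25.79: books → 5.75% + 0% local = 5.75% → $1.482925
Road atlas $15.69: books → 5.75% + 0% local = 5.75% → $0.902175
Mechanical keyboard $73.16: consumer electronics → 3% + 1.75% local = 4.75% → $3.4751
Phone case $42.48: other taxable items → 6% + 0% local = 6% → $2.5488
Unrounded tax sum = $10.9196 → $10.92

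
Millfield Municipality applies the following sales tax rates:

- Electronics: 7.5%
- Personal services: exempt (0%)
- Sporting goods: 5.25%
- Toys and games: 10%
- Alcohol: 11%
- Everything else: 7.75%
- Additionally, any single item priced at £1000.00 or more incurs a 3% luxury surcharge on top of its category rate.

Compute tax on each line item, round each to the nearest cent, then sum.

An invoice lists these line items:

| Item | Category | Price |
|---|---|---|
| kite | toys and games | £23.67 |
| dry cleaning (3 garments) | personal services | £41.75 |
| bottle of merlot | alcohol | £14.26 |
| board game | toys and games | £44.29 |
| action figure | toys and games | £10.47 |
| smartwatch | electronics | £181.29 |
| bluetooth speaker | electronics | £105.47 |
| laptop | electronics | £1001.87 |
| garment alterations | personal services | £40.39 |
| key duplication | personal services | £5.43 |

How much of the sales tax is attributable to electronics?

Smartwatch £181.29: electronics → 7.5% → £13.60
Bluetooth speaker £105.47: electronics → 7.5% → £7.91
Laptop £1001.87: electronics → 7.5% + 3% surcharge = 10.5% → £105.20
Tax on electronics = £13.60 + £7.91 + £105.20 = £126.71

£126.71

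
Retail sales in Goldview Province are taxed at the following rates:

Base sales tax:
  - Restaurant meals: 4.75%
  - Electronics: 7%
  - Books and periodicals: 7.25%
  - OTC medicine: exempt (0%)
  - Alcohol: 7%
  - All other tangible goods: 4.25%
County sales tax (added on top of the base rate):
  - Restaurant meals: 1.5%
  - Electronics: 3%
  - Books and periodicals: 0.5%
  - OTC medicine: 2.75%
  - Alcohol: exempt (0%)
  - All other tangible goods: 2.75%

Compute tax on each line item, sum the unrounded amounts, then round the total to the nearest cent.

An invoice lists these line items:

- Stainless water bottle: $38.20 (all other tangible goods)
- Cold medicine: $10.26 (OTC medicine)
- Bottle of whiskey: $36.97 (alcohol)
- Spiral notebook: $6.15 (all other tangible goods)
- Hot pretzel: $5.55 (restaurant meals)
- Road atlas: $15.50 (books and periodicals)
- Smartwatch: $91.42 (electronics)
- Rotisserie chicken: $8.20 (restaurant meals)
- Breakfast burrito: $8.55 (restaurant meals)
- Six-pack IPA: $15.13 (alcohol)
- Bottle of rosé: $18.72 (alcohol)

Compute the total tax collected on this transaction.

$20.08

Stainless water bottle $38.20: all other tangible goods → 4.25% + 2.75% county = 7% → $2.674
Cold medicine $10.26: OTC medicine → 0% + 2.75% county = 2.75% → $0.28215
Bottle of whiskey $36.97: alcohol → 7% + 0% county = 7% → $2.5879
Spiral notebook $6.15: all other tangible goods → 4.25% + 2.75% county = 7% → $0.4305
Hot pretzel $5.55: restaurant meals → 4.75% + 1.5% county = 6.25% → $0.346875
Road atlas $15.50: books and periodicals → 7.25% + 0.5% county = 7.75% → $1.20125
Smartwatch $91.42: electronics → 7% + 3% county = 10% → $9.142
Rotisserie chicken $8.20: restaurant meals → 4.75% + 1.5% county = 6.25% → $0.5125
Breakfast burrito $8.55: restaurant meals → 4.75% + 1.5% county = 6.25% → $0.534375
Six-pack IPA $15.13: alcohol → 7% + 0% county = 7% → $1.0591
Bottle of rosé $18.72: alcohol → 7% + 0% county = 7% → $1.3104
Unrounded tax sum = $20.08105 → $20.08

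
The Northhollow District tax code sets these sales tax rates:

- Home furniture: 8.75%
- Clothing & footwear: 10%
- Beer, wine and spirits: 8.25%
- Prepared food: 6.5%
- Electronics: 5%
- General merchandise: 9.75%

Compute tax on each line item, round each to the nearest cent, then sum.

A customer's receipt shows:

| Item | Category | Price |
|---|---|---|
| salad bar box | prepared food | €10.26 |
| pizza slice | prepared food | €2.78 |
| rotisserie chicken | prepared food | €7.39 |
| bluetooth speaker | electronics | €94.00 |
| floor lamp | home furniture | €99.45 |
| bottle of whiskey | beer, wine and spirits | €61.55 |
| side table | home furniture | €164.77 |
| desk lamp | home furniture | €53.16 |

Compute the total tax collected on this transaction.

Salad bar box €10.26: prepared food → 6.5% → €0.67
Pizza slice €2.78: prepared food → 6.5% → €0.18
Rotisserie chicken €7.39: prepared food → 6.5% → €0.48
Bluetooth speaker €94.00: electronics → 5% → €4.70
Floor lamp €99.45: home furniture → 8.75% → €8.70
Bottle of whiskey €61.55: beer, wine and spirits → 8.25% → €5.08
Side table €164.77: home furniture → 8.75% → €14.42
Desk lamp €53.16: home furniture → 8.75% → €4.65
Total tax = €0.67 + €0.18 + €0.48 + €4.70 + €8.70 + €5.08 + €14.42 + €4.65 = €38.88

€38.88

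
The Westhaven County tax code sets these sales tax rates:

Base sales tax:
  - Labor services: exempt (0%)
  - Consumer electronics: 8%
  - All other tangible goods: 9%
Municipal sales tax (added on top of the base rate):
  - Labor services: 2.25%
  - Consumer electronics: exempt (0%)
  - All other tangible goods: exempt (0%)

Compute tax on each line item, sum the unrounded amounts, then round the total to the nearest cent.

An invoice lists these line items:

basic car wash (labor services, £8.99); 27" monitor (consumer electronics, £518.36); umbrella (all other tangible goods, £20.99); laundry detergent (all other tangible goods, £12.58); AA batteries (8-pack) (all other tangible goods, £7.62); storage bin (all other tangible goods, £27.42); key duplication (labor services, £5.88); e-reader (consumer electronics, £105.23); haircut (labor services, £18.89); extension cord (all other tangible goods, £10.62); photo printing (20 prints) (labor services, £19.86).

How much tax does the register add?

£58.22

Basic car wash £8.99: labor services → 0% + 2.25% municipal = 2.25% → £0.202275
27" monitor £518.36: consumer electronics → 8% + 0% municipal = 8% → £41.4688
Umbrella £20.99: all other tangible goods → 9% + 0% municipal = 9% → £1.8891
Laundry detergent £12.58: all other tangible goods → 9% + 0% municipal = 9% → £1.1322
AA batteries (8-pack) £7.62: all other tangible goods → 9% + 0% municipal = 9% → £0.6858
Storage bin £27.42: all other tangible goods → 9% + 0% municipal = 9% → £2.4678
Key duplication £5.88: labor services → 0% + 2.25% municipal = 2.25% → £0.1323
E-reader £105.23: consumer electronics → 8% + 0% municipal = 8% → £8.4184
Haircut £18.89: labor services → 0% + 2.25% municipal = 2.25% → £0.425025
Extension cord £10.62: all other tangible goods → 9% + 0% municipal = 9% → £0.9558
Photo printing (20 prints) £19.86: labor services → 0% + 2.25% municipal = 2.25% → £0.44685
Unrounded tax sum = £58.22435 → £58.22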